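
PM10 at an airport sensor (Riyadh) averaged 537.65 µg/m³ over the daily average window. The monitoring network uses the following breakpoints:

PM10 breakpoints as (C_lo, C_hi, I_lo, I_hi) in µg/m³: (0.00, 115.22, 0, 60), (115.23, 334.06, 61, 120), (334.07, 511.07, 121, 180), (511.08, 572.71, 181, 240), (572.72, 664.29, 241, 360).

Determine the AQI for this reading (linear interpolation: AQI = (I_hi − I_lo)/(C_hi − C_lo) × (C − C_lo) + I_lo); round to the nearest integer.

206

PM10 537.65: bracket 511.08–572.71 → index 181–240; slope 59/61.63, offset 26.57.
AQI = 181 + 59/61.63·26.57 ≈ 206.44 ⇒ 206.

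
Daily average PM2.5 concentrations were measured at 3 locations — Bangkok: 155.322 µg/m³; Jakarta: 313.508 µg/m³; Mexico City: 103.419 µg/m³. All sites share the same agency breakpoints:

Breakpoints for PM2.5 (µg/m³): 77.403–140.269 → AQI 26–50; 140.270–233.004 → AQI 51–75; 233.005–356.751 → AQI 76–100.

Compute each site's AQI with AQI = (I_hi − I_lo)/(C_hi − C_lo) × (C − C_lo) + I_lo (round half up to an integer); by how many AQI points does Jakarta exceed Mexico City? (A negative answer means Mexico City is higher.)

56

Bangkok: row 140.270–233.004 (AQI 51–75). (75−51)·(155.322−140.270)/(233.004−140.270) + 51 = 24·15.052/92.734 + 51 ≈ 54.90 → 55.
Jakarta: row 233.005–356.751 (AQI 76–100). (100−76)·(313.508−233.005)/(356.751−233.005) + 76 = 24·80.503/123.746 + 76 ≈ 91.61 → 92.
Mexico City: 103.419 ∈ [77.403, 140.269] ↔ index [26, 50].
26 + (103.419−77.403)·(50−26)/(140.269−77.403) = 26 + 26.016·24/62.866 ≈ 35.93, so AQI = 36.
AQIs: Bangkok=55, Jakarta=92, Mexico City=36. Jakarta (92) − Mexico City (36) = 56.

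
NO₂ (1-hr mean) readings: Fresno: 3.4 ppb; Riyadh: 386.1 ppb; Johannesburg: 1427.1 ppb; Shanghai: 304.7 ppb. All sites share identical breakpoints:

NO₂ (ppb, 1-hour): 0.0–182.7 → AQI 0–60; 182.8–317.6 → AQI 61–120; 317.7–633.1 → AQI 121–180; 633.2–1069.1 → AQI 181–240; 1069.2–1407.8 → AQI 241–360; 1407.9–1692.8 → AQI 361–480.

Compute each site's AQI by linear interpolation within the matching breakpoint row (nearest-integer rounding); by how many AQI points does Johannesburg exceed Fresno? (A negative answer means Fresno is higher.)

368

Fresno 3.4: bracket 0.0–182.7 → index 0–60; slope 60/182.7, offset 3.4.
AQI = 0 + 60/182.7·3.4 ≈ 1.12 ⇒ 1.
Riyadh: 386.1 ∈ [317.7, 633.1] ↔ index [121, 180].
121 + (386.1−317.7)·(180−121)/(633.1−317.7) = 121 + 68.4·59/315.4 ≈ 133.80, so AQI = 134.
Johannesburg: 1427.1 lies in 1407.9–1692.8, so I_lo=361, I_hi=480, C_lo=1407.9, C_hi=1692.8.
(480−361)/(1692.8−1407.9) × (1427.1−1407.9) + 361 = 119/284.9 × 19.2 + 361 ≈ 369.02 → 369.
Shanghai: row 182.8–317.6 (AQI 61–120). (120−61)·(304.7−182.8)/(317.6−182.8) + 61 = 59·121.9/134.8 + 61 ≈ 114.35 → 114.
AQIs: Fresno=1, Riyadh=134, Johannesburg=369, Shanghai=114. Johannesburg (369) − Fresno (1) = 368.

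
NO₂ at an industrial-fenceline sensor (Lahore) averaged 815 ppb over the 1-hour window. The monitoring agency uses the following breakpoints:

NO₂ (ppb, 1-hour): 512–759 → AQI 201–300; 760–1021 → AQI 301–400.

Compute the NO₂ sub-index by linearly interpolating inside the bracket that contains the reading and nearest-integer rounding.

NO₂: 815 ∈ [760, 1021] ↔ index [301, 400].
301 + (815−760)·(400−301)/(1021−760) = 301 + 55·99/261 ≈ 321.86, so AQI = 322.

322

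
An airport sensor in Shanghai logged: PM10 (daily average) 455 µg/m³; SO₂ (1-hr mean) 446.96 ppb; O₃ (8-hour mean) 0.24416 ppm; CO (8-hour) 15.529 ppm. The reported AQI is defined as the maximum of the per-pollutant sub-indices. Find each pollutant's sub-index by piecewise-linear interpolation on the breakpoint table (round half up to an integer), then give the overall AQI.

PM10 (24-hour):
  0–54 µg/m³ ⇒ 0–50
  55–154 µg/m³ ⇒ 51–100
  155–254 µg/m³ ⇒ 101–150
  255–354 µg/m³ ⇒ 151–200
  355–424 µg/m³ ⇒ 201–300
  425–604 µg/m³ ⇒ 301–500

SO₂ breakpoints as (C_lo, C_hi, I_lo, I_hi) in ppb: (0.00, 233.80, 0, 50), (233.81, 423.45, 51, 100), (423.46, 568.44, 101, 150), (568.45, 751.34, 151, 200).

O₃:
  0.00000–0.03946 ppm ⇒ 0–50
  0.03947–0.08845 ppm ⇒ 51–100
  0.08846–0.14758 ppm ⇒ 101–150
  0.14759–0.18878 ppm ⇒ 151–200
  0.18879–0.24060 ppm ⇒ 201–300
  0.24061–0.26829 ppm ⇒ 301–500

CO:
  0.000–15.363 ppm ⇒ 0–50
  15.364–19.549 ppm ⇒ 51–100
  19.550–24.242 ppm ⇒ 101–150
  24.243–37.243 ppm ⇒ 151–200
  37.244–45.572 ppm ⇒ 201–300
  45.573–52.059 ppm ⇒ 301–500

334

PM10: row 425–604 (AQI 301–500). (500−301)·(455−425)/(604−425) + 301 = 199·30/179 + 301 ≈ 334.35 → 334.
SO₂: row 423.46–568.44 (AQI 101–150). (150−101)·(446.96−423.46)/(568.44−423.46) + 101 = 49·23.50/144.98 + 101 ≈ 108.94 → 109.
O₃: 0.24416 lies in 0.24061–0.26829, so I_lo=301, I_hi=500, C_lo=0.24061, C_hi=0.26829.
(500−301)/(0.26829−0.24061) × (0.24416−0.24061) + 301 = 199/0.02768 × 0.00355 + 301 ≈ 326.52 → 327.
CO 15.529: bracket 15.364–19.549 → index 51–100; slope 49/4.185, offset 0.165.
AQI = 51 + 49/4.185·0.165 ≈ 52.93 ⇒ 53.
Sub-indices: PM10→334, SO₂→109, O₃→327, CO→53. Overall AQI = max = 334; dominant pollutant is PM10.
AQI 334: Hazardous.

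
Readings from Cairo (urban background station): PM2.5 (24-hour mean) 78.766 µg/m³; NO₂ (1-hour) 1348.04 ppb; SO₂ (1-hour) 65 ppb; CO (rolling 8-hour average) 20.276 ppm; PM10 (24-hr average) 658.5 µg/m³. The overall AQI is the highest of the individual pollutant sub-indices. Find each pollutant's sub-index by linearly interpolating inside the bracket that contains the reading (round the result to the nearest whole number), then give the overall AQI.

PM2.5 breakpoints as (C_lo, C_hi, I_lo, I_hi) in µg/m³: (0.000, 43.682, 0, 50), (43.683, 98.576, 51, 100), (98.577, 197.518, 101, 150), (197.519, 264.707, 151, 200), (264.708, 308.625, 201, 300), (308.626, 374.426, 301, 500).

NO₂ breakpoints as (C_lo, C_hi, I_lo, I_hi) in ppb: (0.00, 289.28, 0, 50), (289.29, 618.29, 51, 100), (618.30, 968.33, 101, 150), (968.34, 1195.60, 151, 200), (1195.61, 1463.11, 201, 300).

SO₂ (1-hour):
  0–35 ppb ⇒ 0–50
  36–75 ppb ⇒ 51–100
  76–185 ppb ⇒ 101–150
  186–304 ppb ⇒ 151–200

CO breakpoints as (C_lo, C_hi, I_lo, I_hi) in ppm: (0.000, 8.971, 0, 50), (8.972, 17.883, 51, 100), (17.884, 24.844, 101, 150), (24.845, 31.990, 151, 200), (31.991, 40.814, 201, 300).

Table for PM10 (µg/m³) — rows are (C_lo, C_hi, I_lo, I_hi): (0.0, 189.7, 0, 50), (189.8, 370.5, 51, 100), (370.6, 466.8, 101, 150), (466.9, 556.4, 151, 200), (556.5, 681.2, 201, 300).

282

PM2.5 78.766: bracket 43.683–98.576 → index 51–100; slope 49/54.893, offset 35.083.
AQI = 51 + 49/54.893·35.083 ≈ 82.32 ⇒ 82.
NO₂: 1348.04 lies in 1195.61–1463.11, so I_lo=201, I_hi=300, C_lo=1195.61, C_hi=1463.11.
(300−201)/(1463.11−1195.61) × (1348.04−1195.61) + 201 = 99/267.50 × 152.43 + 201 ≈ 257.41 → 257.
SO₂: row 36–75 (AQI 51–100). (100−51)·(65−36)/(75−36) + 51 = 49·29/39 + 51 ≈ 87.44 → 87.
CO: 20.276 ∈ [17.884, 24.844] ↔ index [101, 150].
101 + (20.276−17.884)·(150−101)/(24.844−17.884) = 101 + 2.392·49/6.960 ≈ 117.84, so AQI = 118.
PM10: row 556.5–681.2 (AQI 201–300). (300−201)·(658.5−556.5)/(681.2−556.5) + 201 = 99·102.0/124.7 + 201 ≈ 281.98 → 282.
Sub-indices: PM2.5→82, NO₂→257, SO₂→87, CO→118, PM10→282. Overall AQI = max = 282; dominant pollutant is PM10.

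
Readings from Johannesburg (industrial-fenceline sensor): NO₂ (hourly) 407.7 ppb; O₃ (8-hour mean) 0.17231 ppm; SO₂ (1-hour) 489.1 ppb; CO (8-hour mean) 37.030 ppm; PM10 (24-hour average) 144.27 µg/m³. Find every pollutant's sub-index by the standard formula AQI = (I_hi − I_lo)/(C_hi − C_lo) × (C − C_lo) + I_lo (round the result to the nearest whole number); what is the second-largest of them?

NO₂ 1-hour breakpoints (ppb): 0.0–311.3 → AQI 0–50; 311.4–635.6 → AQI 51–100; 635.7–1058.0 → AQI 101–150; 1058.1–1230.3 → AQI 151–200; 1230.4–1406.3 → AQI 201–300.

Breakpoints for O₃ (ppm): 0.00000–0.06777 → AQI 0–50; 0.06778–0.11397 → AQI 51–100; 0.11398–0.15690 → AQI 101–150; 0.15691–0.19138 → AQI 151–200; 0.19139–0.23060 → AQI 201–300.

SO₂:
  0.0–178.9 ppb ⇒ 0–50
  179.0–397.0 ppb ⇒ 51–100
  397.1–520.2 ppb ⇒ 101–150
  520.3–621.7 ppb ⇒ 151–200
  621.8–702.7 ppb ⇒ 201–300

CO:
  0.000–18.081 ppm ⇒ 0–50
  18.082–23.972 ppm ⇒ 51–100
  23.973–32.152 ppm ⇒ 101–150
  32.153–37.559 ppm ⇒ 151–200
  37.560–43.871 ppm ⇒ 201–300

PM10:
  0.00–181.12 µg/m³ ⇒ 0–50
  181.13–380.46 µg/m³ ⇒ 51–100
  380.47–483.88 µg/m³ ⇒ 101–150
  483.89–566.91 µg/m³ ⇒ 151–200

NO₂: row 311.4–635.6 (AQI 51–100). (100−51)·(407.7−311.4)/(635.6−311.4) + 51 = 49·96.3/324.2 + 51 ≈ 65.55 → 66.
O₃ 0.17231: bracket 0.15691–0.19138 → index 151–200; slope 49/0.03447, offset 0.01540.
AQI = 151 + 49/0.03447·0.01540 ≈ 172.89 ⇒ 173.
SO₂: 489.1 lies in 397.1–520.2, so I_lo=101, I_hi=150, C_lo=397.1, C_hi=520.2.
(150−101)/(520.2−397.1) × (489.1−397.1) + 101 = 49/123.1 × 92.0 + 101 ≈ 137.62 → 138.
CO: row 32.153–37.559 (AQI 151–200). (200−151)·(37.030−32.153)/(37.559−32.153) + 151 = 49·4.877/5.406 + 151 ≈ 195.21 → 195.
PM10: 144.27 lies in 0.00–181.12, so I_lo=0, I_hi=50, C_lo=0.00, C_hi=181.12.
(50−0)/(181.12−0.00) × (144.27−0.00) + 0 = 50/181.12 × 144.27 + 0 ≈ 39.83 → 40.
Sub-indices: NO₂→66, O₃→173, SO₂→138, CO→195, PM10→40. Ranked high→low: 195, 173, 138, 66, 40. Second-highest sub-index = 173.

173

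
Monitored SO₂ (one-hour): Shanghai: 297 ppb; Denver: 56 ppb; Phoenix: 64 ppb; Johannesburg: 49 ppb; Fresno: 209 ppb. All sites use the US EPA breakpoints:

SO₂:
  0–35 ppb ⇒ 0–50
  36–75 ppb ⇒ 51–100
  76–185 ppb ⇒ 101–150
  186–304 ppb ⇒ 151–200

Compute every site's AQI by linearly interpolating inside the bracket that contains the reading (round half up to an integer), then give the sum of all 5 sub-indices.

Shanghai: row 186–304 (AQI 151–200). (200−151)·(297−186)/(304−186) + 151 = 49·111/118 + 151 ≈ 197.09 → 197.
Denver 56: bracket 36–75 → index 51–100; slope 49/39, offset 20.
AQI = 51 + 49/39·20 ≈ 76.13 ⇒ 76.
Phoenix 64: bracket 36–75 → index 51–100; slope 49/39, offset 28.
AQI = 51 + 49/39·28 ≈ 86.18 ⇒ 86.
Johannesburg: row 36–75 (AQI 51–100). (100−51)·(49−36)/(75−36) + 51 = 49·13/39 + 51 ≈ 67.33 → 67.
Fresno: 209 ∈ [186, 304] ↔ index [151, 200].
151 + (209−186)·(200−151)/(304−186) = 151 + 23·49/118 ≈ 160.55, so AQI = 161.
AQIs: Shanghai=197, Denver=76, Phoenix=86, Johannesburg=67, Fresno=161. Sum = 197 + 76 + 86 + 67 + 161 = 587.

587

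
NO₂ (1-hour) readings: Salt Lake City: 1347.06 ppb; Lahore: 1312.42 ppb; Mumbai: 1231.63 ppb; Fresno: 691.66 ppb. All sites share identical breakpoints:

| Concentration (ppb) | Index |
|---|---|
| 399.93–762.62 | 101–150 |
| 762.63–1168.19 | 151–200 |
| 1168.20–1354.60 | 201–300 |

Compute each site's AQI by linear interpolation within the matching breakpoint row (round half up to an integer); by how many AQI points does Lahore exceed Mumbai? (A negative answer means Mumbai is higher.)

Salt Lake City: row 1168.20–1354.60 (AQI 201–300). (300−201)·(1347.06−1168.20)/(1354.60−1168.20) + 201 = 99·178.86/186.40 + 201 ≈ 296.00 → 296.
Lahore: 1312.42 ∈ [1168.20, 1354.60] ↔ index [201, 300].
201 + (1312.42−1168.20)·(300−201)/(1354.60−1168.20) = 201 + 144.22·99/186.40 ≈ 277.60, so AQI = 278.
Mumbai: row 1168.20–1354.60 (AQI 201–300). (300−201)·(1231.63−1168.20)/(1354.60−1168.20) + 201 = 99·63.43/186.40 + 201 ≈ 234.69 → 235.
Fresno: 691.66 ∈ [399.93, 762.62] ↔ index [101, 150].
101 + (691.66−399.93)·(150−101)/(762.62−399.93) = 101 + 291.73·49/362.69 ≈ 140.41, so AQI = 140.
AQIs: Salt Lake City=296, Lahore=278, Mumbai=235, Fresno=140. Lahore (278) − Mumbai (235) = 43.

43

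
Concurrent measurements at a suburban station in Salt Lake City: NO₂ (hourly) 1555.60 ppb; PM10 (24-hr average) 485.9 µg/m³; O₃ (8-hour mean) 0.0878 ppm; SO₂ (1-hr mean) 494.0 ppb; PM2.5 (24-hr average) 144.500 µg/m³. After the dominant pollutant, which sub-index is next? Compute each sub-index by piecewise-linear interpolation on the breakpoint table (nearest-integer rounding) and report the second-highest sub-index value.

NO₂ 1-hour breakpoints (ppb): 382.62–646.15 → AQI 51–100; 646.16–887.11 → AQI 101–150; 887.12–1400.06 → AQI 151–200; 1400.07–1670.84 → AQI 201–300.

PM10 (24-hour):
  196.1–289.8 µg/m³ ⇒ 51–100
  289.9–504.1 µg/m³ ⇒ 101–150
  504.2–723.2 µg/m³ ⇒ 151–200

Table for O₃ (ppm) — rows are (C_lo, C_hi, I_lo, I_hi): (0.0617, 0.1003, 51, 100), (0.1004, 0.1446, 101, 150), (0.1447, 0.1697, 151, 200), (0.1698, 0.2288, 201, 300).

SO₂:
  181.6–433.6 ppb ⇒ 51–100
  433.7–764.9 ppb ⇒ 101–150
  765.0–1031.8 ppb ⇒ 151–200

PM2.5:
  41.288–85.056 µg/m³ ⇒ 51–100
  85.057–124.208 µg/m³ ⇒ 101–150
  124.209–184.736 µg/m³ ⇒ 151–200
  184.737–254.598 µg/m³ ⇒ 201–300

167

NO₂: 1555.60 ∈ [1400.07, 1670.84] ↔ index [201, 300].
201 + (1555.60−1400.07)·(300−201)/(1670.84−1400.07) = 201 + 155.53·99/270.77 ≈ 257.87, so AQI = 258.
PM10: row 289.9–504.1 (AQI 101–150). (150−101)·(485.9−289.9)/(504.1−289.9) + 101 = 49·196.0/214.2 + 101 ≈ 145.84 → 146.
O₃: row 0.0617–0.1003 (AQI 51–100). (100−51)·(0.0878−0.0617)/(0.1003−0.0617) + 51 = 49·0.0261/0.0386 + 51 ≈ 84.13 → 84.
SO₂: 494.0 ∈ [433.7, 764.9] ↔ index [101, 150].
101 + (494.0−433.7)·(150−101)/(764.9−433.7) = 101 + 60.3·49/331.2 ≈ 109.92, so AQI = 110.
PM2.5: row 124.209–184.736 (AQI 151–200). (200−151)·(144.500−124.209)/(184.736−124.209) + 151 = 49·20.291/60.527 + 151 ≈ 167.43 → 167.
Sub-indices: NO₂→258, PM10→146, O₃→84, SO₂→110, PM2.5→167. Ranked high→low: 258, 167, 146, 110, 84. Second-highest sub-index = 167.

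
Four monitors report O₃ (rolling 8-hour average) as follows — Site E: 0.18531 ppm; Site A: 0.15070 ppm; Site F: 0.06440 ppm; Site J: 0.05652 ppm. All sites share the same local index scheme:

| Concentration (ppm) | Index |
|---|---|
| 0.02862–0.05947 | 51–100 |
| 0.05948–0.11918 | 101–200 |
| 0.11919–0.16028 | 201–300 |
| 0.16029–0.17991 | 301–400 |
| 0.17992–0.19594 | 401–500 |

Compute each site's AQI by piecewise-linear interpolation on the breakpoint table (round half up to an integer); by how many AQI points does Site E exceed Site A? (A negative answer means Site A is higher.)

Site E 0.18531: bracket 0.17992–0.19594 → index 401–500; slope 99/0.01602, offset 0.00539.
AQI = 401 + 99/0.01602·0.00539 ≈ 434.31 ⇒ 434.
Site A: 0.15070 ∈ [0.11919, 0.16028] ↔ index [201, 300].
201 + (0.15070−0.11919)·(300−201)/(0.16028−0.11919) = 201 + 0.03151·99/0.04109 ≈ 276.92, so AQI = 277.
Site F 0.06440: bracket 0.05948–0.11918 → index 101–200; slope 99/0.05970, offset 0.00492.
AQI = 101 + 99/0.05970·0.00492 ≈ 109.16 ⇒ 109.
Site J 0.05652: bracket 0.02862–0.05947 → index 51–100; slope 49/0.03085, offset 0.02790.
AQI = 51 + 49/0.03085·0.02790 ≈ 95.31 ⇒ 95.
AQIs: Site E=434, Site A=277, Site F=109, Site J=95. Site E (434) − Site A (277) = 157.

157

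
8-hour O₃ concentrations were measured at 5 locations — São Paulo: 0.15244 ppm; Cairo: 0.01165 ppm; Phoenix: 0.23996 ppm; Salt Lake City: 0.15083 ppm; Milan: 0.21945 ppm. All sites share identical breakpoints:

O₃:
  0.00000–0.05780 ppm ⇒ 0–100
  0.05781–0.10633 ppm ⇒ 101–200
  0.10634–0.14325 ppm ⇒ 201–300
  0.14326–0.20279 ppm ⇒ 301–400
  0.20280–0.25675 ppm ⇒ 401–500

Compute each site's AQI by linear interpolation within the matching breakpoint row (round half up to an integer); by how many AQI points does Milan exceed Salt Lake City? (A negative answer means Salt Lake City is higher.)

São Paulo: row 0.14326–0.20279 (AQI 301–400). (400−301)·(0.15244−0.14326)/(0.20279−0.14326) + 301 = 99·0.00918/0.05953 + 301 ≈ 316.27 → 316.
Cairo: 0.01165 lies in 0.00000–0.05780, so I_lo=0, I_hi=100, C_lo=0.00000, C_hi=0.05780.
(100−0)/(0.05780−0.00000) × (0.01165−0.00000) + 0 = 100/0.05780 × 0.01165 + 0 ≈ 20.16 → 20.
Phoenix: 0.23996 lies in 0.20280–0.25675, so I_lo=401, I_hi=500, C_lo=0.20280, C_hi=0.25675.
(500−401)/(0.25675−0.20280) × (0.23996−0.20280) + 401 = 99/0.05395 × 0.03716 + 401 ≈ 469.19 → 469.
Salt Lake City 0.15083: bracket 0.14326–0.20279 → index 301–400; slope 99/0.05953, offset 0.00757.
AQI = 301 + 99/0.05953·0.00757 ≈ 313.59 ⇒ 314.
Milan: 0.21945 ∈ [0.20280, 0.25675] ↔ index [401, 500].
401 + (0.21945−0.20280)·(500−401)/(0.25675−0.20280) = 401 + 0.01665·99/0.05395 ≈ 431.55, so AQI = 432.
AQIs: São Paulo=316, Cairo=20, Phoenix=469, Salt Lake City=314, Milan=432. Milan (432) − Salt Lake City (314) = 118.

118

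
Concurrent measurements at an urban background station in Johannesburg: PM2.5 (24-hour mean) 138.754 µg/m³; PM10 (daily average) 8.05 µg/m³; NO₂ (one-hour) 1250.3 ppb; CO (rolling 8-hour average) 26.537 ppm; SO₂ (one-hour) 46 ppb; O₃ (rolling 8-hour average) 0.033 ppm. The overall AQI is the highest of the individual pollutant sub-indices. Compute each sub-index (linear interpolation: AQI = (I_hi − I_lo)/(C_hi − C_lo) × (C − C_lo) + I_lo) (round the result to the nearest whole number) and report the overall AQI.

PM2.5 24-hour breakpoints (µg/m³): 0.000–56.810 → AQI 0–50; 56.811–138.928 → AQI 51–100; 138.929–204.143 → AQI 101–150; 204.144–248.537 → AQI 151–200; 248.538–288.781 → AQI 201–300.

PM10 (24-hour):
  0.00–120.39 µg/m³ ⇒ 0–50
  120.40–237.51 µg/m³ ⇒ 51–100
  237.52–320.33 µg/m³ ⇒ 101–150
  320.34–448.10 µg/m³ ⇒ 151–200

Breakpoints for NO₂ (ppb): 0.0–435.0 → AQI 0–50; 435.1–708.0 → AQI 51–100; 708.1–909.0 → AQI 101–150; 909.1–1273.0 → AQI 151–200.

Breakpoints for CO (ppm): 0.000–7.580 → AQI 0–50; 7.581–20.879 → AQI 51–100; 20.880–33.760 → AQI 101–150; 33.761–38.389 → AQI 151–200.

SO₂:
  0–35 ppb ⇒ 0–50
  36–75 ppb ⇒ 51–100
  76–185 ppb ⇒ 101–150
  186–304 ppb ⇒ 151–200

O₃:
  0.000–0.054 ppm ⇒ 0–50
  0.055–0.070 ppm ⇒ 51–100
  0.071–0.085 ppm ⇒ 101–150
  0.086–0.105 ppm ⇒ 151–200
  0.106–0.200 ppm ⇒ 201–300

PM2.5 138.754: bracket 56.811–138.928 → index 51–100; slope 49/82.117, offset 81.943.
AQI = 51 + 49/82.117·81.943 ≈ 99.90 ⇒ 100.
PM10: 8.05 ∈ [0.00, 120.39] ↔ index [0, 50].
0 + (8.05−0.00)·(50−0)/(120.39−0.00) = 0 + 8.05·50/120.39 ≈ 3.34, so AQI = 3.
NO₂: 1250.3 lies in 909.1–1273.0, so I_lo=151, I_hi=200, C_lo=909.1, C_hi=1273.0.
(200−151)/(1273.0−909.1) × (1250.3−909.1) + 151 = 49/363.9 × 341.2 + 151 ≈ 196.94 → 197.
CO 26.537: bracket 20.880–33.760 → index 101–150; slope 49/12.880, offset 5.657.
AQI = 101 + 49/12.880·5.657 ≈ 122.52 ⇒ 123.
SO₂: row 36–75 (AQI 51–100). (100−51)·(46−36)/(75−36) + 51 = 49·10/39 + 51 ≈ 63.56 → 64.
O₃ 0.033: bracket 0.000–0.054 → index 0–50; slope 50/0.054, offset 0.033.
AQI = 0 + 50/0.054·0.033 ≈ 30.56 ⇒ 31.
Sub-indices: PM2.5→100, PM10→3, NO₂→197, CO→123, SO₂→64, O₃→31. Overall AQI = max = 197; dominant pollutant is NO₂.
AQI 197: Unhealthy.

197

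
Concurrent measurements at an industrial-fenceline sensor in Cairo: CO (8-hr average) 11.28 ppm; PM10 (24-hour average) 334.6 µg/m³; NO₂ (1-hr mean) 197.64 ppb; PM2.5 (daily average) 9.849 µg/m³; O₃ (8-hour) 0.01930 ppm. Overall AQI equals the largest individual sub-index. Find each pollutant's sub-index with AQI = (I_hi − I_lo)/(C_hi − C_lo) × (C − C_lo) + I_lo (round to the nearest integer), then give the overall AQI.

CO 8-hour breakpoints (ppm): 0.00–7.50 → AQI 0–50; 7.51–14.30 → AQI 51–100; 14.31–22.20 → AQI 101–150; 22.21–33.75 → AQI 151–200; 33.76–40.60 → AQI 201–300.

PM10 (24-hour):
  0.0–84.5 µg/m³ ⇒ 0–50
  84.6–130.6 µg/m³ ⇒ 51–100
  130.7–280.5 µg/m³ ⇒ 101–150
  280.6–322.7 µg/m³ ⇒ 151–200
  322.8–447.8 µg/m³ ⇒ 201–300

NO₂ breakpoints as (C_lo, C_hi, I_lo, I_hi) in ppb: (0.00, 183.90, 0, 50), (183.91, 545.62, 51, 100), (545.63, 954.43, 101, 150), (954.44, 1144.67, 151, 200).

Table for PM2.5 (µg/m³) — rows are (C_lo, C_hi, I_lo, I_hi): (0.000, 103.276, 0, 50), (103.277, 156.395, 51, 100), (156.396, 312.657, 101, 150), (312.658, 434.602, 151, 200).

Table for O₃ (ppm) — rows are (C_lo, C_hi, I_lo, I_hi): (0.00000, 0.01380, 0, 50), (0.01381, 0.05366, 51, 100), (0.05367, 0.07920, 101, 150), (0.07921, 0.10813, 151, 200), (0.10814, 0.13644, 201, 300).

210

CO: row 7.51–14.30 (AQI 51–100). (100−51)·(11.28−7.51)/(14.30−7.51) + 51 = 49·3.77/6.79 + 51 ≈ 78.21 → 78.
PM10: 334.6 lies in 322.8–447.8, so I_lo=201, I_hi=300, C_lo=322.8, C_hi=447.8.
(300−201)/(447.8−322.8) × (334.6−322.8) + 201 = 99/125.0 × 11.8 + 201 ≈ 210.35 → 210.
NO₂ 197.64: bracket 183.91–545.62 → index 51–100; slope 49/361.71, offset 13.73.
AQI = 51 + 49/361.71·13.73 ≈ 52.86 ⇒ 53.
PM2.5 9.849: bracket 0.000–103.276 → index 0–50; slope 50/103.276, offset 9.849.
AQI = 0 + 50/103.276·9.849 ≈ 4.77 ⇒ 5.
O₃ 0.01930: bracket 0.01381–0.05366 → index 51–100; slope 49/0.03985, offset 0.00549.
AQI = 51 + 49/0.03985·0.00549 ≈ 57.75 ⇒ 58.
Sub-indices: CO→78, PM10→210, NO₂→53, PM2.5→5, O₃→58. Overall AQI = max = 210; dominant pollutant is PM10.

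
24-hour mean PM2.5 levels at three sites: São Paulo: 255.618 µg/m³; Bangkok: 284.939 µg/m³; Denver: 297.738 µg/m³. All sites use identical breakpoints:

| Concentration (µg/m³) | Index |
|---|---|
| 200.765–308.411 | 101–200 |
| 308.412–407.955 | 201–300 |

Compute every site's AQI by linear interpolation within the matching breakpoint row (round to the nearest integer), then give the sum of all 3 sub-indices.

São Paulo: 255.618 lies in 200.765–308.411, so I_lo=101, I_hi=200, C_lo=200.765, C_hi=308.411.
(200−101)/(308.411−200.765) × (255.618−200.765) + 101 = 99/107.646 × 54.853 + 101 ≈ 151.45 → 151.
Bangkok: row 200.765–308.411 (AQI 101–200). (200−101)·(284.939−200.765)/(308.411−200.765) + 101 = 99·84.174/107.646 + 101 ≈ 178.41 → 178.
Denver: row 200.765–308.411 (AQI 101–200). (200−101)·(297.738−200.765)/(308.411−200.765) + 101 = 99·96.973/107.646 + 101 ≈ 190.18 → 190.
AQIs: São Paulo=151, Bangkok=178, Denver=190. Sum = 151 + 178 + 190 = 519.

519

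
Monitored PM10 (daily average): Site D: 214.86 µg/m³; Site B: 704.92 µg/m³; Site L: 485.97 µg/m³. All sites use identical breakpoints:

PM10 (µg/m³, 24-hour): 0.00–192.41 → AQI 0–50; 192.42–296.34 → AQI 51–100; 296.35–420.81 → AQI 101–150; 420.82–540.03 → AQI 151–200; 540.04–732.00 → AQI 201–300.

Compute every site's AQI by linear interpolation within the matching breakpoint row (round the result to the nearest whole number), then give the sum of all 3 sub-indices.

Site D: 214.86 lies in 192.42–296.34, so I_lo=51, I_hi=100, C_lo=192.42, C_hi=296.34.
(100−51)/(296.34−192.42) × (214.86−192.42) + 51 = 49/103.92 × 22.44 + 51 ≈ 61.58 → 62.
Site B: 704.92 lies in 540.04–732.00, so I_lo=201, I_hi=300, C_lo=540.04, C_hi=732.00.
(300−201)/(732.00−540.04) × (704.92−540.04) + 201 = 99/191.96 × 164.88 + 201 ≈ 286.03 → 286.
Site L 485.97: bracket 420.82–540.03 → index 151–200; slope 49/119.21, offset 65.15.
AQI = 151 + 49/119.21·65.15 ≈ 177.78 ⇒ 178.
AQIs: Site D=62, Site B=286, Site L=178. Sum = 62 + 286 + 178 = 526.

526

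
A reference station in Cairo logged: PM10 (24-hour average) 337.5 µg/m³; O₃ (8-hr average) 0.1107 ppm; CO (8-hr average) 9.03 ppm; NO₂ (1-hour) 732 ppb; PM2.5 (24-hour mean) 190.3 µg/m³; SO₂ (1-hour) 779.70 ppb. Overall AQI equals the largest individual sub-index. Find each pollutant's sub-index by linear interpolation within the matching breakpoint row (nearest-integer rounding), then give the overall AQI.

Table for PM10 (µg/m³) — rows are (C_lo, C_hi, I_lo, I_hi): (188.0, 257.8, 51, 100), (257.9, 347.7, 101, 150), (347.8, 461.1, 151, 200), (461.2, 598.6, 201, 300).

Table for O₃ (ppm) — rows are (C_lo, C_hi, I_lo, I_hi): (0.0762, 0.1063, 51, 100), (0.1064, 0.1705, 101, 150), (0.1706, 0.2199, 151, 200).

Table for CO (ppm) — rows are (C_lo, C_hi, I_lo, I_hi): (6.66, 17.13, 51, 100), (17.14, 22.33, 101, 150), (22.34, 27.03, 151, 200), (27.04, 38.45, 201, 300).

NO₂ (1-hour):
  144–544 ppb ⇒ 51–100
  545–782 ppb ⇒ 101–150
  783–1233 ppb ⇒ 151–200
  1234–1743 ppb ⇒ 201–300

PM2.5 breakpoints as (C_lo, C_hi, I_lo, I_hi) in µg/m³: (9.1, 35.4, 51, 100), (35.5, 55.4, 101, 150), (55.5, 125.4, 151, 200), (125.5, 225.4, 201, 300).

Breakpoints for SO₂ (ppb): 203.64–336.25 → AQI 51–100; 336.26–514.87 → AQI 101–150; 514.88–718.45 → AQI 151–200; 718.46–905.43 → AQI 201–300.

265

PM10: 337.5 ∈ [257.9, 347.7] ↔ index [101, 150].
101 + (337.5−257.9)·(150−101)/(347.7−257.9) = 101 + 79.6·49/89.8 ≈ 144.43, so AQI = 144.
O₃: 0.1107 lies in 0.1064–0.1705, so I_lo=101, I_hi=150, C_lo=0.1064, C_hi=0.1705.
(150−101)/(0.1705−0.1064) × (0.1107−0.1064) + 101 = 49/0.0641 × 0.0043 + 101 ≈ 104.29 → 104.
CO 9.03: bracket 6.66–17.13 → index 51–100; slope 49/10.47, offset 2.37.
AQI = 51 + 49/10.47·2.37 ≈ 62.09 ⇒ 62.
NO₂ 732: bracket 545–782 → index 101–150; slope 49/237, offset 187.
AQI = 101 + 49/237·187 ≈ 139.66 ⇒ 140.
PM2.5: 190.3 ∈ [125.5, 225.4] ↔ index [201, 300].
201 + (190.3−125.5)·(300−201)/(225.4−125.5) = 201 + 64.8·99/99.9 ≈ 265.22, so AQI = 265.
SO₂: 779.70 ∈ [718.46, 905.43] ↔ index [201, 300].
201 + (779.70−718.46)·(300−201)/(905.43−718.46) = 201 + 61.24·99/186.97 ≈ 233.43, so AQI = 233.
Sub-indices: PM10→144, O₃→104, CO→62, NO₂→140, PM2.5→265, SO₂→233. Overall AQI = max = 265; dominant pollutant is PM2.5.
AQI 265: Very Unhealthy.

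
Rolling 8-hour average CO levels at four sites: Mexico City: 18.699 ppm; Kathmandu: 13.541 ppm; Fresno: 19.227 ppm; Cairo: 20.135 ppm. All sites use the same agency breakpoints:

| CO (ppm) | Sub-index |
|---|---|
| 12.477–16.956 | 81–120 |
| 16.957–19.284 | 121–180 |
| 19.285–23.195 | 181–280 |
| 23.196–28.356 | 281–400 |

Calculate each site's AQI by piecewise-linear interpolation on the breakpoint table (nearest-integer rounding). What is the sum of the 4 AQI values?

Mexico City: 18.699 ∈ [16.957, 19.284] ↔ index [121, 180].
121 + (18.699−16.957)·(180−121)/(19.284−16.957) = 121 + 1.742·59/2.327 ≈ 165.17, so AQI = 165.
Kathmandu: 13.541 ∈ [12.477, 16.956] ↔ index [81, 120].
81 + (13.541−12.477)·(120−81)/(16.956−12.477) = 81 + 1.064·39/4.479 ≈ 90.26, so AQI = 90.
Fresno: 19.227 ∈ [16.957, 19.284] ↔ index [121, 180].
121 + (19.227−16.957)·(180−121)/(19.284−16.957) = 121 + 2.270·59/2.327 ≈ 178.55, so AQI = 179.
Cairo: row 19.285–23.195 (AQI 181–280). (280−181)·(20.135−19.285)/(23.195−19.285) + 181 = 99·0.850/3.910 + 181 ≈ 202.52 → 203.
AQIs: Mexico City=165, Kathmandu=90, Fresno=179, Cairo=203. Sum = 165 + 90 + 179 + 203 = 637.

637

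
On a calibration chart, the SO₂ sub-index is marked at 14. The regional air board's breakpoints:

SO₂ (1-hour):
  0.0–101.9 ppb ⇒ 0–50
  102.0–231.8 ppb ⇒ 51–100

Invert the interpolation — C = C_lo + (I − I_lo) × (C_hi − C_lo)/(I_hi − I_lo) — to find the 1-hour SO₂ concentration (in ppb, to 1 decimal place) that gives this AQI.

28.5

AQI 14 lies in the 0–50 band, which corresponds to 0.0–101.9 ppb.
C = 0.0 + (14−0)×(101.9−0.0)/(50−0) = 0.0 + 14×101.9/50 ≈ 28.532 ppb → 28.5 ppb to 1 dp.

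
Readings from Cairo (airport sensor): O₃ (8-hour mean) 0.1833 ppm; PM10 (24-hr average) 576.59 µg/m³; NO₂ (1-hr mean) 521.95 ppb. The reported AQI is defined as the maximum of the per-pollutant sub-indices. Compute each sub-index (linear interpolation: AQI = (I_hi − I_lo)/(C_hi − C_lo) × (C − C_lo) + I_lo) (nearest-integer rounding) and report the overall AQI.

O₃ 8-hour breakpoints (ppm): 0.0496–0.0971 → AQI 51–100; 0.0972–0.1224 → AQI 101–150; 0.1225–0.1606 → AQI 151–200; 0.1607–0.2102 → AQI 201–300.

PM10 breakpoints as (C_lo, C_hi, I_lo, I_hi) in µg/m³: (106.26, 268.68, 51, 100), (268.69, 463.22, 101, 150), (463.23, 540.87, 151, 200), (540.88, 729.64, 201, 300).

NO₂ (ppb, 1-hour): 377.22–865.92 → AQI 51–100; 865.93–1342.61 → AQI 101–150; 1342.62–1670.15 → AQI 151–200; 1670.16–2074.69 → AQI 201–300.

246

O₃: 0.1833 lies in 0.1607–0.2102, so I_lo=201, I_hi=300, C_lo=0.1607, C_hi=0.2102.
(300−201)/(0.2102−0.1607) × (0.1833−0.1607) + 201 = 99/0.0495 × 0.0226 + 201 ≈ 246.20 → 246.
PM10: 576.59 lies in 540.88–729.64, so I_lo=201, I_hi=300, C_lo=540.88, C_hi=729.64.
(300−201)/(729.64−540.88) × (576.59−540.88) + 201 = 99/188.76 × 35.71 + 201 ≈ 219.73 → 220.
NO₂: 521.95 lies in 377.22–865.92, so I_lo=51, I_hi=100, C_lo=377.22, C_hi=865.92.
(100−51)/(865.92−377.22) × (521.95−377.22) + 51 = 49/488.70 × 144.73 + 51 ≈ 65.51 → 66.
Sub-indices: O₃→246, PM10→220, NO₂→66. Overall AQI = max = 246; dominant pollutant is O₃.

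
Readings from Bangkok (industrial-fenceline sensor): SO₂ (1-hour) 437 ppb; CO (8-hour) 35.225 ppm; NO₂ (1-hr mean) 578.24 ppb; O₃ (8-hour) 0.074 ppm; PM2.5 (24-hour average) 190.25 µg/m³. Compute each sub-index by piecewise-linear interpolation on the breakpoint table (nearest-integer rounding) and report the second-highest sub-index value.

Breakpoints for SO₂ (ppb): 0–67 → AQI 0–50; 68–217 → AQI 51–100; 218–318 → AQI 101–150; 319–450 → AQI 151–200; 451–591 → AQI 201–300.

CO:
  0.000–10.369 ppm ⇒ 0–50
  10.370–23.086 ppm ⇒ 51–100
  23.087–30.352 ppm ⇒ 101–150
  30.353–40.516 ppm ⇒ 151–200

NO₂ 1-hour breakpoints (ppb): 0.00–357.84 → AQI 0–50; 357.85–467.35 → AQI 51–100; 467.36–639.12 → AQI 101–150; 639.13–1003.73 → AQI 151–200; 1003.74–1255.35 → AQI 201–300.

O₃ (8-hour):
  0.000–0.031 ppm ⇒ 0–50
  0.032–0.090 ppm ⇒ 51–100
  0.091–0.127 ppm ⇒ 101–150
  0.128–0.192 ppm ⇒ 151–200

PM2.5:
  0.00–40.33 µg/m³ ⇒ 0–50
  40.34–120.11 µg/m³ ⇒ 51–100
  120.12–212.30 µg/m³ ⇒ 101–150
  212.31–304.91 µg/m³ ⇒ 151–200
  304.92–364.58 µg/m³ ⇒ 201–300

SO₂: 437 ∈ [319, 450] ↔ index [151, 200].
151 + (437−319)·(200−151)/(450−319) = 151 + 118·49/131 ≈ 195.14, so AQI = 195.
CO: 35.225 ∈ [30.353, 40.516] ↔ index [151, 200].
151 + (35.225−30.353)·(200−151)/(40.516−30.353) = 151 + 4.872·49/10.163 ≈ 174.49, so AQI = 174.
NO₂: 578.24 lies in 467.36–639.12, so I_lo=101, I_hi=150, C_lo=467.36, C_hi=639.12.
(150−101)/(639.12−467.36) × (578.24−467.36) + 101 = 49/171.76 × 110.88 + 101 ≈ 132.63 → 133.
O₃ 0.074: bracket 0.032–0.090 → index 51–100; slope 49/0.058, offset 0.042.
AQI = 51 + 49/0.058·0.042 ≈ 86.48 ⇒ 86.
PM2.5 190.25: bracket 120.12–212.30 → index 101–150; slope 49/92.18, offset 70.13.
AQI = 101 + 49/92.18·70.13 ≈ 138.28 ⇒ 138.
Sub-indices: SO₂→195, CO→174, NO₂→133, O₃→86, PM2.5→138. Ranked high→low: 195, 174, 138, 133, 86. Second-highest sub-index = 174.

174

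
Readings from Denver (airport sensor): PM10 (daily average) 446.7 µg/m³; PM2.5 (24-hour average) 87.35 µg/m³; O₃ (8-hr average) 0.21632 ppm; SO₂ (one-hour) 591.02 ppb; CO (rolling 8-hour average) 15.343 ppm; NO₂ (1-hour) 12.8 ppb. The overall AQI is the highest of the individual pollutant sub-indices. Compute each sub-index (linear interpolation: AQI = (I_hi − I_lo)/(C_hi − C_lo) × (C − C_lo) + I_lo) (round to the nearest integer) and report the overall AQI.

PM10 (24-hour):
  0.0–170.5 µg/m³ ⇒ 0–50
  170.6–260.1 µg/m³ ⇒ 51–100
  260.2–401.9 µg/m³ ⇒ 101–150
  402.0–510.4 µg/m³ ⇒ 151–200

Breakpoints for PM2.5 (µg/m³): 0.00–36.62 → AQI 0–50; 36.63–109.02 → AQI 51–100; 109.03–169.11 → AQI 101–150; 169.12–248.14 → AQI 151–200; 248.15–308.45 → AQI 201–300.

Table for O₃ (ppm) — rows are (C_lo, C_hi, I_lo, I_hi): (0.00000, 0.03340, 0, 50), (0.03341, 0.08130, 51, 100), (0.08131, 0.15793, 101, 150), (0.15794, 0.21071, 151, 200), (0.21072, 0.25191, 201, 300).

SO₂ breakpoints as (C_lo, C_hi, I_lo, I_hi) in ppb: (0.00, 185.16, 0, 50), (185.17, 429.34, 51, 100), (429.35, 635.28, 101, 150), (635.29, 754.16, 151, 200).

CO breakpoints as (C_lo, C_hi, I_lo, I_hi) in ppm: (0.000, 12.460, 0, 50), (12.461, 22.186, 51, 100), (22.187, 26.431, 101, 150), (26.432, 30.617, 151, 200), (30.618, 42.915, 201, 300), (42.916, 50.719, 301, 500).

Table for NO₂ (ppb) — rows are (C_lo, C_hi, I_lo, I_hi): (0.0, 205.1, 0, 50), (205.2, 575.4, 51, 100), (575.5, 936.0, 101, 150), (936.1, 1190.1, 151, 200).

214

PM10 446.7: bracket 402.0–510.4 → index 151–200; slope 49/108.4, offset 44.7.
AQI = 151 + 49/108.4·44.7 ≈ 171.21 ⇒ 171.
PM2.5: 87.35 ∈ [36.63, 109.02] ↔ index [51, 100].
51 + (87.35−36.63)·(100−51)/(109.02−36.63) = 51 + 50.72·49/72.39 ≈ 85.33, so AQI = 85.
O₃ 0.21632: bracket 0.21072–0.25191 → index 201–300; slope 99/0.04119, offset 0.00560.
AQI = 201 + 99/0.04119·0.00560 ≈ 214.46 ⇒ 214.
SO₂: 591.02 lies in 429.35–635.28, so I_lo=101, I_hi=150, C_lo=429.35, C_hi=635.28.
(150−101)/(635.28−429.35) × (591.02−429.35) + 101 = 49/205.93 × 161.67 + 101 ≈ 139.47 → 139.
CO: 15.343 lies in 12.461–22.186, so I_lo=51, I_hi=100, C_lo=12.461, C_hi=22.186.
(100−51)/(22.186−12.461) × (15.343−12.461) + 51 = 49/9.725 × 2.882 + 51 ≈ 65.52 → 66.
NO₂ 12.8: bracket 0.0–205.1 → index 0–50; slope 50/205.1, offset 12.8.
AQI = 0 + 50/205.1·12.8 ≈ 3.12 ⇒ 3.
Sub-indices: PM10→171, PM2.5→85, O₃→214, SO₂→139, CO→66, NO₂→3. Overall AQI = max = 214; dominant pollutant is O₃.
AQI 214: Very Unhealthy.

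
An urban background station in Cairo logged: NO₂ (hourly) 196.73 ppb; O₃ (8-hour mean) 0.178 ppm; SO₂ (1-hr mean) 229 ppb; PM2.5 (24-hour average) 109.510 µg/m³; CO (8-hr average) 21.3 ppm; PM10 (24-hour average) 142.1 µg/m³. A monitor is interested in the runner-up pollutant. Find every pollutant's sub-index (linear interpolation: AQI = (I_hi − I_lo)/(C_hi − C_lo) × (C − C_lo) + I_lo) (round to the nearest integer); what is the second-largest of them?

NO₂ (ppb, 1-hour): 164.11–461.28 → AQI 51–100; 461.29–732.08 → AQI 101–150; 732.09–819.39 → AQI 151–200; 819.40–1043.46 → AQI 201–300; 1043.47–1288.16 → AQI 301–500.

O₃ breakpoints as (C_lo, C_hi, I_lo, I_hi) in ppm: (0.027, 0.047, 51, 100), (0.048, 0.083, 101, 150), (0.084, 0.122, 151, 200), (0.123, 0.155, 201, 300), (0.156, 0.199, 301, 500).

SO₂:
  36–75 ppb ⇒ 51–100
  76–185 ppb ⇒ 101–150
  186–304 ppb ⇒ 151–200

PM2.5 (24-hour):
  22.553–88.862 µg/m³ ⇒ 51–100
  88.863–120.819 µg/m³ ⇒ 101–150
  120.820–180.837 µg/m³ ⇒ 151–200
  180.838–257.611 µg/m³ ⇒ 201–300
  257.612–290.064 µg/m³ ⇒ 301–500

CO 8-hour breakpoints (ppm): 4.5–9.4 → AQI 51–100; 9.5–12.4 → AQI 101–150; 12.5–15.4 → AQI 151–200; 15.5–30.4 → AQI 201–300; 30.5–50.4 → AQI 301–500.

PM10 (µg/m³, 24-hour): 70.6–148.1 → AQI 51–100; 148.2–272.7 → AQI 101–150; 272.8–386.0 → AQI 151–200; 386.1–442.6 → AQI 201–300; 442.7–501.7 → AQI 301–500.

NO₂: row 164.11–461.28 (AQI 51–100). (100−51)·(196.73−164.11)/(461.28−164.11) + 51 = 49·32.62/297.17 + 51 ≈ 56.38 → 56.
O₃: row 0.156–0.199 (AQI 301–500). (500−301)·(0.178−0.156)/(0.199−0.156) + 301 = 199·0.022/0.043 + 301 ≈ 402.81 → 403.
SO₂: 229 ∈ [186, 304] ↔ index [151, 200].
151 + (229−186)·(200−151)/(304−186) = 151 + 43·49/118 ≈ 168.86, so AQI = 169.
PM2.5: row 88.863–120.819 (AQI 101–150). (150−101)·(109.510−88.863)/(120.819−88.863) + 101 = 49·20.647/31.956 + 101 ≈ 132.66 → 133.
CO 21.3: bracket 15.5–30.4 → index 201–300; slope 99/14.9, offset 5.8.
AQI = 201 + 99/14.9·5.8 ≈ 239.54 ⇒ 240.
PM10: 142.1 lies in 70.6–148.1, so I_lo=51, I_hi=100, C_lo=70.6, C_hi=148.1.
(100−51)/(148.1−70.6) × (142.1−70.6) + 51 = 49/77.5 × 71.5 + 51 ≈ 96.21 → 96.
Sub-indices: NO₂→56, O₃→403, SO₂→169, PM2.5→133, CO→240, PM10→96. Ranked high→low: 403, 240, 169, 133, 96, 56. Second-highest sub-index = 240.

240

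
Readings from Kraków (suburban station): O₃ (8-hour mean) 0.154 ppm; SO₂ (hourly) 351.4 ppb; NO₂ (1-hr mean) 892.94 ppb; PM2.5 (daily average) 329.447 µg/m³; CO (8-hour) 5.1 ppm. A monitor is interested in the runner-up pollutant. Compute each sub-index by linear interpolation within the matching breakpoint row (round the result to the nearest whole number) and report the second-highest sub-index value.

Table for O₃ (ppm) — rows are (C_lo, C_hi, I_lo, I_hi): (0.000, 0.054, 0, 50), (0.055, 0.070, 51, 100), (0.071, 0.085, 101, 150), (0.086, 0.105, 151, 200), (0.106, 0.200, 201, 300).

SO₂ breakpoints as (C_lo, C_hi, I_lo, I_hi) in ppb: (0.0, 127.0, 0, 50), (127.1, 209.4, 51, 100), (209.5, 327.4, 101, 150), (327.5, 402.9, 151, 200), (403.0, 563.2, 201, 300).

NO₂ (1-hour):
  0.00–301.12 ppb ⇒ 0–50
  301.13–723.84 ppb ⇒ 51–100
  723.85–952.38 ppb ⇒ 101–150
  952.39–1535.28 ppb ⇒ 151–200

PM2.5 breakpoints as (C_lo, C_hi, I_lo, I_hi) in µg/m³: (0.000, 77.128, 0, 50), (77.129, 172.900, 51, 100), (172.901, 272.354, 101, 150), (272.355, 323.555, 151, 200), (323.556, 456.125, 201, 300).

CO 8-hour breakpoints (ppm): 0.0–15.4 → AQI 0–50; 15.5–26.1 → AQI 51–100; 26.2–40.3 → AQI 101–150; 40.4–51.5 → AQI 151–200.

O₃: row 0.106–0.200 (AQI 201–300). (300−201)·(0.154−0.106)/(0.200−0.106) + 201 = 99·0.048/0.094 + 201 ≈ 251.55 → 252.
SO₂ 351.4: bracket 327.5–402.9 → index 151–200; slope 49/75.4, offset 23.9.
AQI = 151 + 49/75.4·23.9 ≈ 166.53 ⇒ 167.
NO₂: row 723.85–952.38 (AQI 101–150). (150−101)·(892.94−723.85)/(952.38−723.85) + 101 = 49·169.09/228.53 + 101 ≈ 137.26 → 137.
PM2.5: 329.447 ∈ [323.556, 456.125] ↔ index [201, 300].
201 + (329.447−323.556)·(300−201)/(456.125−323.556) = 201 + 5.891·99/132.569 ≈ 205.40, so AQI = 205.
CO: 5.1 lies in 0.0–15.4, so I_lo=0, I_hi=50, C_lo=0.0, C_hi=15.4.
(50−0)/(15.4−0.0) × (5.1−0.0) + 0 = 50/15.4 × 5.1 + 0 ≈ 16.56 → 17.
Sub-indices: O₃→252, SO₂→167, NO₂→137, PM2.5→205, CO→17. Ranked high→low: 252, 205, 167, 137, 17. Second-highest sub-index = 205.

205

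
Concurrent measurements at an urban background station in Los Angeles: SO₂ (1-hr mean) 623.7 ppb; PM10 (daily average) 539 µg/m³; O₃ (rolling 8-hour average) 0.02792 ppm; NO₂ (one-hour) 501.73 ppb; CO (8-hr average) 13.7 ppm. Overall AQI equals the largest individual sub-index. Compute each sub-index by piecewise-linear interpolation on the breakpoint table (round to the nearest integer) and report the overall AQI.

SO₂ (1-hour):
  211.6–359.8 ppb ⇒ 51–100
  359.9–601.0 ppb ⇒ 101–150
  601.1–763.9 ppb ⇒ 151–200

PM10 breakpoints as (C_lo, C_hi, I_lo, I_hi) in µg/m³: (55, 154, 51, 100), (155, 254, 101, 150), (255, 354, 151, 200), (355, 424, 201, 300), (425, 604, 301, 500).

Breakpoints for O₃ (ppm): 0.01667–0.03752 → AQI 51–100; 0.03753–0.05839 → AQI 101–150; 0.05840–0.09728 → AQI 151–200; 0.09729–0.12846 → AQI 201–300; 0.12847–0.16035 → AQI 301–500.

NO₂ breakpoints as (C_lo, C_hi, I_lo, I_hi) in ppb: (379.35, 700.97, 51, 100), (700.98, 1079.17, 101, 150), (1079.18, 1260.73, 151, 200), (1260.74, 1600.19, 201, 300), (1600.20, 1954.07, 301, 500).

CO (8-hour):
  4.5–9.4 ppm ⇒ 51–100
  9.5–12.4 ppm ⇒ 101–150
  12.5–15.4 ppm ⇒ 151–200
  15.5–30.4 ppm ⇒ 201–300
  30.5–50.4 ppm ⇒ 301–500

SO₂: 623.7 lies in 601.1–763.9, so I_lo=151, I_hi=200, C_lo=601.1, C_hi=763.9.
(200−151)/(763.9−601.1) × (623.7−601.1) + 151 = 49/162.8 × 22.6 + 151 ≈ 157.80 → 158.
PM10 539: bracket 425–604 → index 301–500; slope 199/179, offset 114.
AQI = 301 + 199/179·114 ≈ 427.74 ⇒ 428.
O₃: 0.02792 lies in 0.01667–0.03752, so I_lo=51, I_hi=100, C_lo=0.01667, C_hi=0.03752.
(100−51)/(0.03752−0.01667) × (0.02792−0.01667) + 51 = 49/0.02085 × 0.01125 + 51 ≈ 77.44 → 77.
NO₂: row 379.35–700.97 (AQI 51–100). (100−51)·(501.73−379.35)/(700.97−379.35) + 51 = 49·122.38/321.62 + 51 ≈ 69.65 → 70.
CO: 13.7 ∈ [12.5, 15.4] ↔ index [151, 200].
151 + (13.7−12.5)·(200−151)/(15.4−12.5) = 151 + 1.2·49/2.9 ≈ 171.28, so AQI = 171.
Sub-indices: SO₂→158, PM10→428, O₃→77, NO₂→70, CO→171. Overall AQI = max = 428; dominant pollutant is PM10.
AQI 428: Hazardous.

428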